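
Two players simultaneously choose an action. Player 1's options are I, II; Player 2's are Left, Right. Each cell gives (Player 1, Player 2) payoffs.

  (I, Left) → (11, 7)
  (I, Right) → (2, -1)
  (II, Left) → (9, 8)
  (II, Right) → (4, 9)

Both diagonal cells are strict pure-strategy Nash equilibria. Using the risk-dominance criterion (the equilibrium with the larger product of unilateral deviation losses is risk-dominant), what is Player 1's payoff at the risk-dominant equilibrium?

11

At (I, Left): Player 1 loses 11 − 9 = 2 by deviating; Player 2 loses 7 − (-1) = 8. Product = 2·8 = 16.
At (II, Right): Player 1 loses 4 − 2 = 2 by deviating; Player 2 loses 9 − 8 = 1. Product = 2·1 = 2.
16 > 2, so (I, Left) is risk-dominant. Player 1's payoff there is 11.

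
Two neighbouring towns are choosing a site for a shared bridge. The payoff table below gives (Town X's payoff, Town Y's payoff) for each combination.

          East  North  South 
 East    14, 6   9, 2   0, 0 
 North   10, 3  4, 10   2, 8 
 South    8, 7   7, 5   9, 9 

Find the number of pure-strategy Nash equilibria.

Both East: Town X gets 14 (best alternative 10); Town Y gets 6 (best alternative 2). Neither deviates — NE.
Both South: Town X gets 9 (best alternative 2); Town Y gets 9 (best alternative 7). Neither deviates — NE.
Both North is not a NE: Town X would switch to East (9 > 4).
No other cell survives both best-response checks, so there are 2 pure NE.

2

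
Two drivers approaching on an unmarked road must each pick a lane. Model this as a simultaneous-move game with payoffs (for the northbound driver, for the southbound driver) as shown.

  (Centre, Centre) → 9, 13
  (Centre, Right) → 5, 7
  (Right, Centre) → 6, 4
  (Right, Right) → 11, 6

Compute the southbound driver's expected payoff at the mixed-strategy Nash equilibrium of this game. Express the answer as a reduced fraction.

25/4

The northbound driver mixes with probability p on Centre, chosen so the southbound driver is indifferent: 13p + 4(1−p) = 7p + 6(1−p) gives p = 1/4.
The southbound driver's expected payoff is 13·1/4 + 4·3/4 = 25/4.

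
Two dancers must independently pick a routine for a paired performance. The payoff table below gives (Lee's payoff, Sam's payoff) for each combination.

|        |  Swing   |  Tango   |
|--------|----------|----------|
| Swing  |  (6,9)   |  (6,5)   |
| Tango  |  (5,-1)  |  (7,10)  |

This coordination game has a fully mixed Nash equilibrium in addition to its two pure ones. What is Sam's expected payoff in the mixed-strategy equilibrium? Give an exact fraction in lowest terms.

19/3

Lee mixes with probability p on Swing, chosen so Sam is indifferent: 9p + (-1)(1−p) = 5p + 10(1−p) gives p = 11/15.
Sam's expected payoff is 9·11/15 + (-1)·4/15 = 19/3.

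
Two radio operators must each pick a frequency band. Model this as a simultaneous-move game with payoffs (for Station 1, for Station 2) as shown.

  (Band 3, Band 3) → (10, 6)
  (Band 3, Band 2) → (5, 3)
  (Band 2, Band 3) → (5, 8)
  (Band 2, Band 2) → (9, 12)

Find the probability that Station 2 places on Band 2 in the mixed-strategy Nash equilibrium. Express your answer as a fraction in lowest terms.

5/9

Station 2's mix q on Band 3 must make Station 1 indifferent between Band 3 and Band 2.
Station 1's payoff from Band 3: 10q + 5(1−q). From Band 2: 5q + 9(1−q).
Set equal: 5q = 4(1−q) → q = 4/9.
Probability on Band 2 is 1 − 4/9 = 5/9.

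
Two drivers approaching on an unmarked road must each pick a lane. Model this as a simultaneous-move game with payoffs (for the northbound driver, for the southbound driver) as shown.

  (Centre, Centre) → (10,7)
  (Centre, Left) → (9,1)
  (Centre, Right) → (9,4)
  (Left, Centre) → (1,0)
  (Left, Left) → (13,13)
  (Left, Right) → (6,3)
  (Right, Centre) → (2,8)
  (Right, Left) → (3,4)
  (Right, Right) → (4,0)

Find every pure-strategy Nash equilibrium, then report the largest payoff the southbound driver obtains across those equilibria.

Both Centre is a pure NE (the northbound driver: 10 ≥ 2; the southbound driver: 7 ≥ 4). The southbound driver gets 7.
Both Left is a pure NE (the northbound driver: 13 ≥ 9; the southbound driver: 13 ≥ 3). The southbound driver gets 13.
Every other cell has a profitable deviation for at least one player. Highest of {7, 13} is 13.

13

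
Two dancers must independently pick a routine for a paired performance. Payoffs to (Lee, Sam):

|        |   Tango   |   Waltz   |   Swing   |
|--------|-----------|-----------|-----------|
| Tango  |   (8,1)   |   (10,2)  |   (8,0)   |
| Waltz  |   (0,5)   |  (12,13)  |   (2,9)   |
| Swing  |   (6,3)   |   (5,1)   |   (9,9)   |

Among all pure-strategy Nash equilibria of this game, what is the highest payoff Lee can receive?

Both Waltz is a pure NE (Lee: 12 ≥ 10; Sam: 13 ≥ 9). Lee gets 12.
Both Swing is a pure NE (Lee: 9 ≥ 8; Sam: 9 ≥ 3). Lee gets 9.
Every other cell has a profitable deviation for at least one player. Highest of {12, 9} is 12.

12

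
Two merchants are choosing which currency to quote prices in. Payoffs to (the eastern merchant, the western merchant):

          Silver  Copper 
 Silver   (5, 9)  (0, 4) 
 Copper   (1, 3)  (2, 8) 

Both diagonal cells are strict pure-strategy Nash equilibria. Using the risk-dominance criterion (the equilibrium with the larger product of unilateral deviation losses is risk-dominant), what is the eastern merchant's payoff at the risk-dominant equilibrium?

5

At both Silver: the eastern merchant loses 5 − 1 = 4 by deviating; the western merchant loses 9 − 4 = 5. Product = 4·5 = 20.
At both Copper: the eastern merchant loses 2 − 0 = 2 by deviating; the western merchant loses 8 − 3 = 5. Product = 2·5 = 10.
20 > 10, so both Silver is risk-dominant. The eastern merchant's payoff there is 5.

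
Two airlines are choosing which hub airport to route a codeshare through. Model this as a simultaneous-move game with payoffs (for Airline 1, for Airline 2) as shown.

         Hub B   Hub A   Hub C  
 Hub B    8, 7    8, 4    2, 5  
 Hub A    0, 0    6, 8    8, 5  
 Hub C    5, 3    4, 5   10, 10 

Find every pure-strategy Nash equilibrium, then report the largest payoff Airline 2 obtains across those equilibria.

10

Both Hub B is a pure NE (Airline 1: 8 ≥ 5; Airline 2: 7 ≥ 5). Airline 2 gets 7.
Both Hub C is a pure NE (Airline 1: 10 ≥ 8; Airline 2: 10 ≥ 5). Airline 2 gets 10.
Every other cell has a profitable deviation for at least one player. Highest of {7, 10} is 10.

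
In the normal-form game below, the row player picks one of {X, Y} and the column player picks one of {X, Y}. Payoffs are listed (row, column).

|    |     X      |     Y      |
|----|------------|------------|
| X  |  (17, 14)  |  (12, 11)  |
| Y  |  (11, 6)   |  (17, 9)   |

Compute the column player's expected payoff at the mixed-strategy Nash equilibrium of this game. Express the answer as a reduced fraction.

10

The row player mixes with probability p on X, chosen so the column player is indifferent: 14p + 6(1−p) = 11p + 9(1−p) gives p = 1/2.
The column player's expected payoff is 14·1/2 + 6·1/2 = 10.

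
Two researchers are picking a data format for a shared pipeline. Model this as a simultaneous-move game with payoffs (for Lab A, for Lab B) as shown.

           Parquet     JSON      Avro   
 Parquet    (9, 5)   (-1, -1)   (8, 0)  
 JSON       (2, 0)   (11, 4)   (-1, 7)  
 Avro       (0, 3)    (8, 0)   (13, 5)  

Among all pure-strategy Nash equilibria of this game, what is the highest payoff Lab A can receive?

13

Both Parquet is a pure NE (Lab A: 9 ≥ 2; Lab B: 5 ≥ 0). Lab A gets 9.
Both Avro is a pure NE (Lab A: 13 ≥ 8; Lab B: 5 ≥ 3). Lab A gets 13.
Every other cell has a profitable deviation for at least one player. Highest of {9, 13} is 13.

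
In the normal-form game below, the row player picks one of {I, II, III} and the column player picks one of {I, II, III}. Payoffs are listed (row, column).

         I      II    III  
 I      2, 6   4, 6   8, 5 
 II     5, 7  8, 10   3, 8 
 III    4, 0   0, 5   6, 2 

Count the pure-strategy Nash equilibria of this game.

Both II: the row player gets 8 (best alternative 4); the column player gets 10 (best alternative 8). Neither deviates — NE.
Both III is not a NE: the row player would switch to I (8 > 6).
No other cell survives both best-response checks, so there is 1 pure NE.

1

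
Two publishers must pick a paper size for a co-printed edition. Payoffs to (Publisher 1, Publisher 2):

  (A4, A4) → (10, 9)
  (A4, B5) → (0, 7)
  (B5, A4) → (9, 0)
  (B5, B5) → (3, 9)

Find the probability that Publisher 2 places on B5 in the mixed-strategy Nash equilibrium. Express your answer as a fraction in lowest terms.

1/4

Publisher 2's mix q on A4 must make Publisher 1 indifferent between A4 and B5.
Publisher 1's payoff from A4: 10q + 0(1−q). From B5: 9q + 3(1−q).
Set equal: 1q = 3(1−q) → q = 3/4.
Probability on B5 is 1 − 3/4 = 1/4.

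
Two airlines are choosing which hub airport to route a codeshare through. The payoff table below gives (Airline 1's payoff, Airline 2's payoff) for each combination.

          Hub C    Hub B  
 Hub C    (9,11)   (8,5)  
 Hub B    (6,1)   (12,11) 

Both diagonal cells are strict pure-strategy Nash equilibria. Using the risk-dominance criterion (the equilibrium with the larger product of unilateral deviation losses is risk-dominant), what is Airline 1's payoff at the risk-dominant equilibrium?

12

At both Hub C: Airline 1 loses 9 − 6 = 3 by deviating; Airline 2 loses 11 − 5 = 6. Product = 3·6 = 18.
At both Hub B: Airline 1 loses 12 − 8 = 4 by deviating; Airline 2 loses 11 − 1 = 10. Product = 4·10 = 40.
40 > 18, so both Hub B is risk-dominant. Airline 1's payoff there is 12.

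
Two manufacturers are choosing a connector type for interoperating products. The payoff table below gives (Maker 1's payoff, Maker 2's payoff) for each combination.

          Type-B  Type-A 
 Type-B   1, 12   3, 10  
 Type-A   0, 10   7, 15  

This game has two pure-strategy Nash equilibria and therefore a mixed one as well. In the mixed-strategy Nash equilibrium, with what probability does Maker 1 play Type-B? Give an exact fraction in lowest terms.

5/7

Maker 1's mix p on Type-B must make Maker 2 indifferent between Type-B and Type-A.
Maker 2's payoff from Type-B: 12p + 10(1−p). From Type-A: 10p + 15(1−p).
Set equal: 2p = 5(1−p) → p = 5/7.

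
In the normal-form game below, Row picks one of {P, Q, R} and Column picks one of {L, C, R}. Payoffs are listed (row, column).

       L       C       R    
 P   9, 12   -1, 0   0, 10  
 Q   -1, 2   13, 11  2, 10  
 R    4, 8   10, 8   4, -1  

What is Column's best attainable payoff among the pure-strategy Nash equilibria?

12

(P, L) is a pure NE (Row: 9 ≥ 4; Column: 12 ≥ 10). Column gets 12.
(Q, C) is a pure NE (Row: 13 ≥ 10; Column: 11 ≥ 10). Column gets 11.
Every other cell has a profitable deviation for at least one player. Highest of {12, 11} is 12.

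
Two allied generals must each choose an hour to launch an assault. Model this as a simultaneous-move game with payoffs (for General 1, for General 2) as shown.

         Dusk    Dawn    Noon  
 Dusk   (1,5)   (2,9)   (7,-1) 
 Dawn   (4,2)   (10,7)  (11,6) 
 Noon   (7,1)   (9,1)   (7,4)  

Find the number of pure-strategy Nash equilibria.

Both Dawn: General 1 gets 10 (best alternative 9); General 2 gets 7 (best alternative 6). Neither deviates — NE.
Both Dusk is not a NE: General 1 would switch to Noon (7 > 1).
No other cell survives both best-response checks, so there is 1 pure NE.

1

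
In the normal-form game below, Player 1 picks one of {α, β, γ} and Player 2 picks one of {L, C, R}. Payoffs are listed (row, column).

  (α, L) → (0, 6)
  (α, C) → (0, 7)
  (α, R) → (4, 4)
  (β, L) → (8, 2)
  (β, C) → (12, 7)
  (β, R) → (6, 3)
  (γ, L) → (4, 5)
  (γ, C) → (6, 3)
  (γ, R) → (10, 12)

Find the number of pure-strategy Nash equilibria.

(β, C): Player 1 gets 12 (best alternative 6); Player 2 gets 7 (best alternative 3). Neither deviates — NE.
(γ, R): Player 1 gets 10 (best alternative 6); Player 2 gets 12 (best alternative 5). Neither deviates — NE.
(α, L) is not a NE: Player 1 would switch to β (8 > 0).
No other cell survives both best-response checks, so there are 2 pure NE.

2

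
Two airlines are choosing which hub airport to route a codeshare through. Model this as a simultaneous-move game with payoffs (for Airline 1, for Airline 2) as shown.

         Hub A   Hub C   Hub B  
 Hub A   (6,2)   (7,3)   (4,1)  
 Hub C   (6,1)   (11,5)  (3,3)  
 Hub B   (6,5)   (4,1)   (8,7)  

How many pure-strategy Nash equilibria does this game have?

Both Hub C: Airline 1 gets 11 (best alternative 7); Airline 2 gets 5 (best alternative 3). Neither deviates — NE.
Both Hub B: Airline 1 gets 8 (best alternative 4); Airline 2 gets 7 (best alternative 5). Neither deviates — NE.
Both Hub A is not a NE: Airline 2 would switch to Hub C (3 > 2).
No other cell survives both best-response checks, so there are 2 pure NE.

2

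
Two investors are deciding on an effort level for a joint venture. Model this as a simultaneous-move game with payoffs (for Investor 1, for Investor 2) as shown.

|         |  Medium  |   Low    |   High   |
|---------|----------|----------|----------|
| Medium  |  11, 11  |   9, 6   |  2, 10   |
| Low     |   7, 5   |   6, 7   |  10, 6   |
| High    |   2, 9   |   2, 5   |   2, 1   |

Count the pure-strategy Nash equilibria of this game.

1

Both Medium: Investor 1 gets 11 (best alternative 7); Investor 2 gets 11 (best alternative 10). Neither deviates — NE.
Both Low is not a NE: Investor 1 would switch to Medium (9 > 6).
No other cell survives both best-response checks, so there is 1 pure NE.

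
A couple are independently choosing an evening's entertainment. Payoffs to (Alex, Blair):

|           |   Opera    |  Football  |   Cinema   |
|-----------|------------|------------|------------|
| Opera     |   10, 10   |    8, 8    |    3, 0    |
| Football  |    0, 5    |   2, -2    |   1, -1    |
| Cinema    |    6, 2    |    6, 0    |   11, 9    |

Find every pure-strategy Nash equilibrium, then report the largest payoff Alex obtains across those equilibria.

Both Opera is a pure NE (Alex: 10 ≥ 6; Blair: 10 ≥ 8). Alex gets 10.
Both Cinema is a pure NE (Alex: 11 ≥ 3; Blair: 9 ≥ 2). Alex gets 11.
Every other cell has a profitable deviation for at least one player. Highest of {10, 11} is 11.

11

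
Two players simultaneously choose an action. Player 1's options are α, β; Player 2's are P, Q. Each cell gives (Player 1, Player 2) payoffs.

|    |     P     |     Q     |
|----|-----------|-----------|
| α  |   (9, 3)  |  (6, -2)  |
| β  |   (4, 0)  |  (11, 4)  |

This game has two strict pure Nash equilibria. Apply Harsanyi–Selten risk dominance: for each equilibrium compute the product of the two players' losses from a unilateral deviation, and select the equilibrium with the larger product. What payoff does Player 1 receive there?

At (α, P): Player 1 loses 9 − 4 = 5 by deviating; Player 2 loses 3 − (-2) = 5. Product = 5·5 = 25.
At (β, Q): Player 1 loses 11 − 6 = 5 by deviating; Player 2 loses 4 − 0 = 4. Product = 5·4 = 20.
25 > 20, so (α, P) is risk-dominant. Player 1's payoff there is 9.

9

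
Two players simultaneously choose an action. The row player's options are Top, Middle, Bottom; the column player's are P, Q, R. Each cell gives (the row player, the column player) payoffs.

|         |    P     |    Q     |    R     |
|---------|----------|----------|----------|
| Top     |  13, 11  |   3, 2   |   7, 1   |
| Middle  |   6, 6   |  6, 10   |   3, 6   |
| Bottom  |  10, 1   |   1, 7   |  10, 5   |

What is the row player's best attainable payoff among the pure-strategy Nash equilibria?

(Top, P) is a pure NE (the row player: 13 ≥ 10; the column player: 11 ≥ 2). The row player gets 13.
(Middle, Q) is a pure NE (the row player: 6 ≥ 3; the column player: 10 ≥ 6). The row player gets 6.
Every other cell has a profitable deviation for at least one player. Highest of {13, 6} is 13.

13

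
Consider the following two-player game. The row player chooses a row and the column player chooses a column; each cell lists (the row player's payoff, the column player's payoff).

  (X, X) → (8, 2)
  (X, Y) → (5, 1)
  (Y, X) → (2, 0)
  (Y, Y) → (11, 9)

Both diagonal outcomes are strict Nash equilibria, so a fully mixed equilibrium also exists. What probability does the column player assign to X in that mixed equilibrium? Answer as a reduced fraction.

The column player's mix q on X must make the row player indifferent between X and Y.
The row player's payoff from X: 8q + 5(1−q). From Y: 2q + 11(1−q).
Set equal: 6q = 6(1−q) → q = 6/12 = 1/2.

1/2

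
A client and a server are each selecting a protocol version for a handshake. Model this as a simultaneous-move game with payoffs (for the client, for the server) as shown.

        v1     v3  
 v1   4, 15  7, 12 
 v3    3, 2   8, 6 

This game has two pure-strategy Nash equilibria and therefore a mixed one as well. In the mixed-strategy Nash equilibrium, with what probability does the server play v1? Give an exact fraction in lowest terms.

The server's mix q on v1 must make the client indifferent between v1 and v3.
The client's payoff from v1: 4q + 7(1−q). From v3: 3q + 8(1−q).
Set equal: 1q = 1(1−q) → q = 1/2.

1/2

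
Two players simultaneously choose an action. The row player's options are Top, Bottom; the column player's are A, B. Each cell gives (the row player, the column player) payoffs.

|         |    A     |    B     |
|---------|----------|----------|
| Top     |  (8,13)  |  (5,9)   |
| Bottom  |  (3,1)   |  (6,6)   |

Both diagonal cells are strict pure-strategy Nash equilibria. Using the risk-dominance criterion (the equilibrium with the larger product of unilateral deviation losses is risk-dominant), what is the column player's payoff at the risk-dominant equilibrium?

13

At (Top, A): the row player loses 8 − 3 = 5 by deviating; the column player loses 13 − 9 = 4. Product = 5·4 = 20.
At (Bottom, B): the row player loses 6 − 5 = 1 by deviating; the column player loses 6 − 1 = 5. Product = 1·5 = 5.
20 > 5, so (Top, A) is risk-dominant. The column player's payoff there is 13.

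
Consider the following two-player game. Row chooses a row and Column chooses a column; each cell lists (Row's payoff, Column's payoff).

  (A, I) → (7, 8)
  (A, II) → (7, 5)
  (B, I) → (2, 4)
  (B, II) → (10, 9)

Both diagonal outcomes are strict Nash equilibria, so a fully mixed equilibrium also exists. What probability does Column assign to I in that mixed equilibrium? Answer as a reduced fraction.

Column's mix q on I must make Row indifferent between A and B.
Row's payoff from A: 7q + 7(1−q). From B: 2q + 10(1−q).
Set equal: 5q = 3(1−q) → q = 3/8.

3/8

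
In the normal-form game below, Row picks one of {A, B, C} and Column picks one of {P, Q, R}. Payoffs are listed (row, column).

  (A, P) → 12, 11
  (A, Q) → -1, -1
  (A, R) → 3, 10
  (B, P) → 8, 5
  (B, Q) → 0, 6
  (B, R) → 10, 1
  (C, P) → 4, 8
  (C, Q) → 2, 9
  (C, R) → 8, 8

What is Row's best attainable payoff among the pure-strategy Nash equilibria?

(A, P) is a pure NE (Row: 12 ≥ 8; Column: 11 ≥ 10). Row gets 12.
(C, Q) is a pure NE (Row: 2 ≥ 0; Column: 9 ≥ 8). Row gets 2.
Every other cell has a profitable deviation for at least one player. Highest of {12, 2} is 12.

12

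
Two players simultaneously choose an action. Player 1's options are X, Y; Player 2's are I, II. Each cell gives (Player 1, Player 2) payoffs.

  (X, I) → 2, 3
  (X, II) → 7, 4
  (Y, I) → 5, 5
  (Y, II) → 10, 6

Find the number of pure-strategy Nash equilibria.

1

(Y, II): Player 1 gets 10 (best alternative 7); Player 2 gets 6 (best alternative 5). Neither deviates — NE.
(X, I) is not a NE: Player 1 would switch to Y (5 > 2).
No other cell survives both best-response checks, so there is 1 pure NE.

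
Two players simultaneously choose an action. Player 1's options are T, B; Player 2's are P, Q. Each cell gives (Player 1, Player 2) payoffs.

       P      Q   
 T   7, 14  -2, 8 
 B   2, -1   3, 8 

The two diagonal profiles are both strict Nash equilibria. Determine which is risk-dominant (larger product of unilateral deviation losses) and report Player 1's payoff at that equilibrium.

At (T, P): Player 1 loses 7 − 2 = 5 by deviating; Player 2 loses 14 − 8 = 6. Product = 5·6 = 30.
At (B, Q): Player 1 loses 3 − (-2) = 5 by deviating; Player 2 loses 8 − (-1) = 9. Product = 5·9 = 45.
45 > 30, so (B, Q) is risk-dominant. Player 1's payoff there is 3.

3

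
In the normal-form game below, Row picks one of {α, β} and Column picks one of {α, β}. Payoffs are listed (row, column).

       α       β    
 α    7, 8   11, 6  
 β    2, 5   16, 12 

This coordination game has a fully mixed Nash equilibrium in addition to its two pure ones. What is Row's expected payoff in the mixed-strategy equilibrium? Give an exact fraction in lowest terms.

9

Column mixes with probability q on α, chosen so Row is indifferent: 7q + 11(1−q) = 2q + 16(1−q) gives q = 1/2.
Row's expected payoff (from either row, since indifferent) is 7·1/2 + 11·1/2 = 9.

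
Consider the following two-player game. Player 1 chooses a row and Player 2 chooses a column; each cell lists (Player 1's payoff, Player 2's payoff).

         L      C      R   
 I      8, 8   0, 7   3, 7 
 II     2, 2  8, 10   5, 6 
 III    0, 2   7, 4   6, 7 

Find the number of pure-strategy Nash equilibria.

3

(I, L): Player 1 gets 8 (best alternative 2); Player 2 gets 8 (best alternative 7). Neither deviates — NE.
(II, C): Player 1 gets 8 (best alternative 7); Player 2 gets 10 (best alternative 6). Neither deviates — NE.
(III, R): Player 1 gets 6 (best alternative 5); Player 2 gets 7 (best alternative 4). Neither deviates — NE.
(II, L) is not a NE: Player 1 would switch to I (8 > 2).
No other cell survives both best-response checks, so there are 3 pure NE.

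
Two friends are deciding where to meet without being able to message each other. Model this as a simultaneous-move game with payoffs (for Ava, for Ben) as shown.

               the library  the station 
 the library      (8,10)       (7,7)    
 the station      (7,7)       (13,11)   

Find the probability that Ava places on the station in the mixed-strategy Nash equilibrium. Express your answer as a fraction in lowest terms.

Ava's mix p on the library must make Ben indifferent between the library and the station.
Ben's payoff from the library: 10p + 7(1−p). From the station: 7p + 11(1−p).
Set equal: 3p = 4(1−p) → p = 4/7.
Probability on the station is 1 − 4/7 = 3/7.

3/7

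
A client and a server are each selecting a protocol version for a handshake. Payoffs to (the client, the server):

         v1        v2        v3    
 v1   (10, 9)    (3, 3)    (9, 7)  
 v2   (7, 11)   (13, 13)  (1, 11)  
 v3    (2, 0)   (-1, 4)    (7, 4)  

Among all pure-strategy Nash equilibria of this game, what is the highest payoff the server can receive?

13

Both v1 is a pure NE (the client: 10 ≥ 7; the server: 9 ≥ 7). The server gets 9.
Both v2 is a pure NE (the client: 13 ≥ 3; the server: 13 ≥ 11). The server gets 13.
Every other cell has a profitable deviation for at least one player. Highest of {9, 13} is 13.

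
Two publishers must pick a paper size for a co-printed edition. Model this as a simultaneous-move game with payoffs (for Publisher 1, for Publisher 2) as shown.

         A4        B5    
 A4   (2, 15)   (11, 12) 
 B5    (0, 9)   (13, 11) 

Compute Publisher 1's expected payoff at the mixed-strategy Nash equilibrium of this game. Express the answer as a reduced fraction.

Publisher 2 mixes with probability q on A4, chosen so Publisher 1 is indifferent: 2q + 11(1−q) = 0q + 13(1−q) gives q = 1/2.
Publisher 1's expected payoff (from either row, since indifferent) is 2·1/2 + 11·1/2 = 13/2.

13/2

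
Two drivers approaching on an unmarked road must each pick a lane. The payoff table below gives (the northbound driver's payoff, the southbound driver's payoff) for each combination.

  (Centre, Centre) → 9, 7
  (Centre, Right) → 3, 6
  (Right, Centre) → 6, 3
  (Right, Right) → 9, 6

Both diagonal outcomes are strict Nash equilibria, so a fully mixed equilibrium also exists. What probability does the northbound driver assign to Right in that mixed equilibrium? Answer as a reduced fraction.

The northbound driver's mix p on Centre must make the southbound driver indifferent between Centre and Right.
The southbound driver's payoff from Centre: 7p + 3(1−p). From Right: 6p + 6(1−p).
Set equal: 1p = 3(1−p) → p = 3/4.
Probability on Right is 1 − 3/4 = 1/4.

1/4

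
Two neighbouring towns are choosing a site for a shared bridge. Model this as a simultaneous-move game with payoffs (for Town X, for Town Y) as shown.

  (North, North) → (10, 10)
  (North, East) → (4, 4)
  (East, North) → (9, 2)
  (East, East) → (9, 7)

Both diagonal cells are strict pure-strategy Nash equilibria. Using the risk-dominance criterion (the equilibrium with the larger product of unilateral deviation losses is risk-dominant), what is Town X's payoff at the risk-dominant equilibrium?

At both North: Town X loses 10 − 9 = 1 by deviating; Town Y loses 10 − 4 = 6. Product = 1·6 = 6.
At both East: Town X loses 9 − 4 = 5 by deviating; Town Y loses 7 − 2 = 5. Product = 5·5 = 25.
25 > 6, so both East is risk-dominant. Town X's payoff there is 9.

9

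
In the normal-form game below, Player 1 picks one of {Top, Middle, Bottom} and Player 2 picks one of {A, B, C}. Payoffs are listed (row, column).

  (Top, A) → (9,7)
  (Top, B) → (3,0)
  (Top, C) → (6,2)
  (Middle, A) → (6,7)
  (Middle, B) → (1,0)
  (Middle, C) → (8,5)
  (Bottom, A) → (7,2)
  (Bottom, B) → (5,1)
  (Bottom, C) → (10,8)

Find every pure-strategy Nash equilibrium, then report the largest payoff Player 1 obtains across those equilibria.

(Top, A) is a pure NE (Player 1: 9 ≥ 7; Player 2: 7 ≥ 2). Player 1 gets 9.
(Bottom, C) is a pure NE (Player 1: 10 ≥ 8; Player 2: 8 ≥ 2). Player 1 gets 10.
Every other cell has a profitable deviation for at least one player. Highest of {9, 10} is 10.

10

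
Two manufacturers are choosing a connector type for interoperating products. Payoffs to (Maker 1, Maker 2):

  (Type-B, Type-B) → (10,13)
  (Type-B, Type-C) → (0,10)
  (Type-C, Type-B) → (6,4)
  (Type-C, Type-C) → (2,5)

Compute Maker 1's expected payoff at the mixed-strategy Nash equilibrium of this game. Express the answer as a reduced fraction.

Maker 2 mixes with probability q on Type-B, chosen so Maker 1 is indifferent: 10q + 0(1−q) = 6q + 2(1−q) gives q = 1/3.
Maker 1's expected payoff (from either row, since indifferent) is 10·1/3 + 0·2/3 = 10/3.

10/3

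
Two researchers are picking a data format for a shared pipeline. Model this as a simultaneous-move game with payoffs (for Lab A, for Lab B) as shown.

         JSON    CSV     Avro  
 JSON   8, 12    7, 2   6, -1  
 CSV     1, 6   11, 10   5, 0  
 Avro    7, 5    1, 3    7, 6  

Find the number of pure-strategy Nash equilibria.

Both JSON: Lab A gets 8 (best alternative 7); Lab B gets 12 (best alternative 2). Neither deviates — NE.
Both CSV: Lab A gets 11 (best alternative 7); Lab B gets 10 (best alternative 6). Neither deviates — NE.
Both Avro: Lab A gets 7 (best alternative 6); Lab B gets 6 (best alternative 5). Neither deviates — NE.
(JSON, CSV) is not a NE: Lab A would switch to CSV (11 > 7).
No other cell survives both best-response checks, so there are 3 pure NE.

3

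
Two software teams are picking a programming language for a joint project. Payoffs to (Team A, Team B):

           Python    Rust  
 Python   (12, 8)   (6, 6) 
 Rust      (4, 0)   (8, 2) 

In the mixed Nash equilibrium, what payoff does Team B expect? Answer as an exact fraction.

Team A mixes with probability p on Python, chosen so Team B is indifferent: 8p + 0(1−p) = 6p + 2(1−p) gives p = 1/2.
Team B's expected payoff is 8·1/2 + 0·1/2 = 4.

4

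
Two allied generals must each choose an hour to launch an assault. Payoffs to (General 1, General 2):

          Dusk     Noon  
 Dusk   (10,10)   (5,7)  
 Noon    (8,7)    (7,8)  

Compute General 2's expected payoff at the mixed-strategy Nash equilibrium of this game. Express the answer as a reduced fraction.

31/4

General 1 mixes with probability p on Dusk, chosen so General 2 is indifferent: 10p + 7(1−p) = 7p + 8(1−p) gives p = 1/4.
General 2's expected payoff is 10·1/4 + 7·3/4 = 31/4.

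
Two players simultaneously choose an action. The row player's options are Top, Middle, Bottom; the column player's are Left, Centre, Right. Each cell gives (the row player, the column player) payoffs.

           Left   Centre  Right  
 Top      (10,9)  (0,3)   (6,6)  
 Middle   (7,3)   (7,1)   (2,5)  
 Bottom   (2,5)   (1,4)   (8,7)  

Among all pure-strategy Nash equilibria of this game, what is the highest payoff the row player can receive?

(Top, Left) is a pure NE (the row player: 10 ≥ 7; the column player: 9 ≥ 6). The row player gets 10.
(Bottom, Right) is a pure NE (the row player: 8 ≥ 6; the column player: 7 ≥ 5). The row player gets 8.
Every other cell has a profitable deviation for at least one player. Highest of {10, 8} is 10.

10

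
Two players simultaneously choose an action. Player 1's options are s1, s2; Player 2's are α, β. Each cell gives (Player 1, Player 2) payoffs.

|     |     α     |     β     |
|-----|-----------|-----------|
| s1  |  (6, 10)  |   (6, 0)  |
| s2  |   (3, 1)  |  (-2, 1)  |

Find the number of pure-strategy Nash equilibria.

(s1, α): Player 1 gets 6 (best alternative 3); Player 2 gets 10 (best alternative 0). Neither deviates — NE.
(s2, β) is not a NE: Player 1 would switch to s1 (6 > -2).
No other cell survives both best-response checks, so there is 1 pure NE.

1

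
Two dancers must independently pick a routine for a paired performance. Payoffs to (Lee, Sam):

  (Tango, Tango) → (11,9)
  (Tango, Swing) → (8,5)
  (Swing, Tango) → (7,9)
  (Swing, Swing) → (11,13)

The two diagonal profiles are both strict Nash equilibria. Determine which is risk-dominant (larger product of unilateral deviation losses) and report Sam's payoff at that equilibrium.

9

At both Tango: Lee loses 11 − 7 = 4 by deviating; Sam loses 9 − 5 = 4. Product = 4·4 = 16.
At both Swing: Lee loses 11 − 8 = 3 by deviating; Sam loses 13 − 9 = 4. Product = 3·4 = 12.
16 > 12, so both Tango is risk-dominant. Sam's payoff there is 9.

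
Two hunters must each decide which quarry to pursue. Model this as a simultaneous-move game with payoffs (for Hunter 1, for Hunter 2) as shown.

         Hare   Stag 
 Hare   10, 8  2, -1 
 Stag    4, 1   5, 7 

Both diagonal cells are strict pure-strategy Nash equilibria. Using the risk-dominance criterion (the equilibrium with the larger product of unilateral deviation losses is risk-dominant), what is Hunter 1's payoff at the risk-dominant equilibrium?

10

At both Hare: Hunter 1 loses 10 − 4 = 6 by deviating; Hunter 2 loses 8 − (-1) = 9. Product = 6·9 = 54.
At both Stag: Hunter 1 loses 5 − 2 = 3 by deviating; Hunter 2 loses 7 − 1 = 6. Product = 3·6 = 18.
54 > 18, so both Hare is risk-dominant. Hunter 1's payoff there is 10.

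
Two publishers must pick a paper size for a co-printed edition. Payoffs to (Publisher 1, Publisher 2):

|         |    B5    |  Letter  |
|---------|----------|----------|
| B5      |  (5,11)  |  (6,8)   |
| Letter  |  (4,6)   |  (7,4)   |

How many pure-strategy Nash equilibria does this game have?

1

Both B5: Publisher 1 gets 5 (best alternative 4); Publisher 2 gets 11 (best alternative 8). Neither deviates — NE.
Both Letter is not a NE: Publisher 2 would switch to B5 (6 > 4).
No other cell survives both best-response checks, so there is 1 pure NE.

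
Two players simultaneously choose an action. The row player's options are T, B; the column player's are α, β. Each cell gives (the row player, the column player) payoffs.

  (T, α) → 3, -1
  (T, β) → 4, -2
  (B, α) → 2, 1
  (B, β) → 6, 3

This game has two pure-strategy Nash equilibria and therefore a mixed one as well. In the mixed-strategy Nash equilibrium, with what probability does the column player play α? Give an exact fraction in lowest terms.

The column player's mix q on α must make the row player indifferent between T and B.
The row player's payoff from T: 3q + 4(1−q). From B: 2q + 6(1−q).
Set equal: 1q = 2(1−q) → q = 2/3.

2/3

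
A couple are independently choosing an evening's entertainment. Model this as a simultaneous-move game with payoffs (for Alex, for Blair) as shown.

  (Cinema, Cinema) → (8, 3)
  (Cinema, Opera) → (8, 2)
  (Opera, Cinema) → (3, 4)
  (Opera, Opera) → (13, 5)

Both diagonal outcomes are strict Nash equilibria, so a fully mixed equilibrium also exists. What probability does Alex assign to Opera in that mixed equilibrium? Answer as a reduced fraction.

Alex's mix p on Cinema must make Blair indifferent between Cinema and Opera.
Blair's payoff from Cinema: 3p + 4(1−p). From Opera: 2p + 5(1−p).
Set equal: 1p = 1(1−p) → p = 1/2.
Probability on Opera is 1 − 1/2 = 1/2.

1/2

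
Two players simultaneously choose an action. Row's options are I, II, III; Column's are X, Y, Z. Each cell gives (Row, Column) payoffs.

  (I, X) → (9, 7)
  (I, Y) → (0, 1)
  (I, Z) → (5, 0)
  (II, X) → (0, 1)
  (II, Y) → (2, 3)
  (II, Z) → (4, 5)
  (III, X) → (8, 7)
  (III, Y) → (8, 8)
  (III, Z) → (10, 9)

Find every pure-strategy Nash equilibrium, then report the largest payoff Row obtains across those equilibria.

(I, X) is a pure NE (Row: 9 ≥ 8; Column: 7 ≥ 1). Row gets 9.
(III, Z) is a pure NE (Row: 10 ≥ 5; Column: 9 ≥ 8). Row gets 10.
Every other cell has a profitable deviation for at least one player. Highest of {9, 10} is 10.

10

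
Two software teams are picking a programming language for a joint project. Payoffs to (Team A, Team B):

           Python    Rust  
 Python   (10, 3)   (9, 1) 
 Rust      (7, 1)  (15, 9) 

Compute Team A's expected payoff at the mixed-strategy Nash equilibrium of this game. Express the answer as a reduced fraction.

Team B mixes with probability q on Python, chosen so Team A is indifferent: 10q + 9(1−q) = 7q + 15(1−q) gives q = 2/3.
Team A's expected payoff (from either row, since indifferent) is 10·2/3 + 9·1/3 = 29/3.

29/3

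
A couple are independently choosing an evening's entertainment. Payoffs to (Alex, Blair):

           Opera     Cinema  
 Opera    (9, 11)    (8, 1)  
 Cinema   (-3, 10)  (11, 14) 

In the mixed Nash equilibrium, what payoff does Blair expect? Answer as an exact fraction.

72/7

Alex mixes with probability p on Opera, chosen so Blair is indifferent: 11p + 10(1−p) = 1p + 14(1−p) gives p = 2/7.
Blair's expected payoff is 11·2/7 + 10·5/7 = 72/7.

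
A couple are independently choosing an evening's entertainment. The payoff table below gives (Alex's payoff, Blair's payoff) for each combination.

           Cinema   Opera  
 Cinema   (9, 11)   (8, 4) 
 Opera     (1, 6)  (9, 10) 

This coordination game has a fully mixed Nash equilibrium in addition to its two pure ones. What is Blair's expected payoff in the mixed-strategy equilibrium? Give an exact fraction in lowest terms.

Alex mixes with probability p on Cinema, chosen so Blair is indifferent: 11p + 6(1−p) = 4p + 10(1−p) gives p = 4/11.
Blair's expected payoff is 11·4/11 + 6·7/11 = 86/11.

86/11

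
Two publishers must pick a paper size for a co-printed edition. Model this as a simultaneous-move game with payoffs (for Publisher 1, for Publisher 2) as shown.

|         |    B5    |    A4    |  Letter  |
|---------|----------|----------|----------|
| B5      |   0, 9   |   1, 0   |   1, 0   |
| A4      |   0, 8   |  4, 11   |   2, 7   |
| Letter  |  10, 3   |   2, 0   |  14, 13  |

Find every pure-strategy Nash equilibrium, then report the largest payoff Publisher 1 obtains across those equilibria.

14

Both A4 is a pure NE (Publisher 1: 4 ≥ 2; Publisher 2: 11 ≥ 8). Publisher 1 gets 4.
Both Letter is a pure NE (Publisher 1: 14 ≥ 2; Publisher 2: 13 ≥ 3). Publisher 1 gets 14.
Every other cell has a profitable deviation for at least one player. Highest of {4, 14} is 14.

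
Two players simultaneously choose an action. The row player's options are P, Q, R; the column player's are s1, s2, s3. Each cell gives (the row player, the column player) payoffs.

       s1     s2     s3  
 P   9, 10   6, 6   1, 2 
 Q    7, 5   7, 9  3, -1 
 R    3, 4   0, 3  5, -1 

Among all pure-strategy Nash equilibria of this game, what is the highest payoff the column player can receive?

(P, s1) is a pure NE (the row player: 9 ≥ 7; the column player: 10 ≥ 6). The column player gets 10.
(Q, s2) is a pure NE (the row player: 7 ≥ 6; the column player: 9 ≥ 5). The column player gets 9.
Every other cell has a profitable deviation for at least one player. Highest of {10, 9} is 10.

10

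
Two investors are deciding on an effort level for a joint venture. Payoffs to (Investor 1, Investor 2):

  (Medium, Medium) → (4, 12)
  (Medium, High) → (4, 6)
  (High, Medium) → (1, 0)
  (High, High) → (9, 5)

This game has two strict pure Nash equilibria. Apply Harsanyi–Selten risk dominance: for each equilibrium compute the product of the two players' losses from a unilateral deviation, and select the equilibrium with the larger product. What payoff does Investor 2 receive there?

5

At both Medium: Investor 1 loses 4 − 1 = 3 by deviating; Investor 2 loses 12 − 6 = 6. Product = 3·6 = 18.
At both High: Investor 1 loses 9 − 4 = 5 by deviating; Investor 2 loses 5 − 0 = 5. Product = 5·5 = 25.
25 > 18, so both High is risk-dominant. Investor 2's payoff there is 5.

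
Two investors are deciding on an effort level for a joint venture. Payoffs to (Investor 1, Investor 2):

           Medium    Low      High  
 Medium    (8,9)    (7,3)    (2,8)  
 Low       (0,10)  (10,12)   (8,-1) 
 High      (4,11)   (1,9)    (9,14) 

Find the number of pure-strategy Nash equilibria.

3

Both Medium: Investor 1 gets 8 (best alternative 4); Investor 2 gets 9 (best alternative 8). Neither deviates — NE.
Both Low: Investor 1 gets 10 (best alternative 7); Investor 2 gets 12 (best alternative 10). Neither deviates — NE.
Both High: Investor 1 gets 9 (best alternative 8); Investor 2 gets 14 (best alternative 11). Neither deviates — NE.
(High, Low) is not a NE: Investor 1 would switch to Low (10 > 1).
No other cell survives both best-response checks, so there are 3 pure NE.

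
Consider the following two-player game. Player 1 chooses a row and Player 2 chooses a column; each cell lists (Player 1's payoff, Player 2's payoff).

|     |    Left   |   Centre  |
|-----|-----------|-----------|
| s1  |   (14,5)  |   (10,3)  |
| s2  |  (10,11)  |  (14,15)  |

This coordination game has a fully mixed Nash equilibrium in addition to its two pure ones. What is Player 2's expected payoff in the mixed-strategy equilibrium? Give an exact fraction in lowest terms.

7

Player 1 mixes with probability p on s1, chosen so Player 2 is indifferent: 5p + 11(1−p) = 3p + 15(1−p) gives p = 2/3.
Player 2's expected payoff is 5·2/3 + 11·1/3 = 7.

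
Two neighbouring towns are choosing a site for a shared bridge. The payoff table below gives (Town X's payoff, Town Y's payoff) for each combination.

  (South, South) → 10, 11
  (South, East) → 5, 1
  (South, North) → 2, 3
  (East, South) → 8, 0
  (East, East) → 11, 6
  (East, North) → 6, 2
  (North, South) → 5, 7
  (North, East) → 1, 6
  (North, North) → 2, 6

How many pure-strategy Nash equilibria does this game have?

Both South: Town X gets 10 (best alternative 8); Town Y gets 11 (best alternative 3). Neither deviates — NE.
Both East: Town X gets 11 (best alternative 5); Town Y gets 6 (best alternative 2). Neither deviates — NE.
Both North is not a NE: Town X would switch to East (6 > 2).
No other cell survives both best-response checks, so there are 2 pure NE.

2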